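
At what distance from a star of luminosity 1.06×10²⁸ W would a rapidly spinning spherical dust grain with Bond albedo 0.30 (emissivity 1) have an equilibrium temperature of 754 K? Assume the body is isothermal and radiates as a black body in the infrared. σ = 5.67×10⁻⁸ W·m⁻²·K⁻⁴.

d ≈ 8.97×10¹⁰ m

For an isothermal black-emitting sphere, (1−a)S·πr² = σ·4πr²·T⁴ ⇒ S = 4σT⁴/(1−a).
S = 4·5.67×10⁻⁸·(754)⁴/0.700 = 1.047×10⁵ W/m².
Flux falls as S = L/(4πd²), so d = √(L/(4πS)) = √(1.06×10²⁸/(4π·1.047×10⁵)).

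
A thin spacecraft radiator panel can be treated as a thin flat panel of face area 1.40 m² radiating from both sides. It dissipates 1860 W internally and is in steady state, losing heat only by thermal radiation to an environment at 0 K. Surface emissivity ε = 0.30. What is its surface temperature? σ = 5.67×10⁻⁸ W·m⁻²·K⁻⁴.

Steady state: internal power = radiated power, P = εσA T⁴.
Radiating area A = 2·1.40 = 2.800 m².
T⁴ = P/(εσA) = 1860/(0.30·5.67×10⁻⁸·2.800) = 3.905×10¹⁰ K⁴.
T = (3.905×10¹⁰)^(1/4).

T ≈ 445 K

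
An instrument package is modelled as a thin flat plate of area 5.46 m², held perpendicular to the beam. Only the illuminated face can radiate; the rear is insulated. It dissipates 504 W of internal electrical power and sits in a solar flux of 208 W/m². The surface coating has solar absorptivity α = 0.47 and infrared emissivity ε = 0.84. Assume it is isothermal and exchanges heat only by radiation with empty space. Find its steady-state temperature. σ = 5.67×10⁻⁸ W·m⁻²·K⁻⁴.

T ≈ 251 K

At steady state, absorbed solar power + internal power = radiated power.
Absorbed: α·S·A_cross = 0.47·208·5.460 = 533.8 W (cross-section A).
Total input = 533.8 + 504 = 1038 W.
Radiated: εσ·A_surf·T⁴ with A_surf = A = 5.460 m².
T⁴ = 1038/(0.84·5.67×10⁻⁸·5.460) = 3.991×10⁹ K⁴.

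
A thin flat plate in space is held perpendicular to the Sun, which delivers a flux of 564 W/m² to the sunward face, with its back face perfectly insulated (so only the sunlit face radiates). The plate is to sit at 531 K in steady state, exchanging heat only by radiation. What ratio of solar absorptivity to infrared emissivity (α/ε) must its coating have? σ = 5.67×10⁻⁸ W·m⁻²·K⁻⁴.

α/ε ≈ 7.99

Balance: αS·A = εσ·1A·T⁴ ⇒ α/ε = σT⁴/S.
α/ε = 5.67×10⁻⁸·(531)⁴/564 = 5.67×10⁻⁸·7.950×10¹⁰/564.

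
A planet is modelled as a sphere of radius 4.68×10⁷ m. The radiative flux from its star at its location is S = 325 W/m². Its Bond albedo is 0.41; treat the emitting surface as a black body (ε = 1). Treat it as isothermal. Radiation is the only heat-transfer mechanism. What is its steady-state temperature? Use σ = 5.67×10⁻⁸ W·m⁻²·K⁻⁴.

T ≈ 171 K

At equilibrium, absorbed power = emitted power.
Absorbing cross-section = πr² = 6.881×10¹⁵ m²; emitting surface = 4πr² = 2.752×10¹⁶ m² (ratio 4).
(1−a)S·A_cross = εσ·A_surf·T⁴  ⇒  T⁴ = (1−a)S/(4σ).
T⁴ = 0.590·325/(4·5.67×10⁻⁸) = 8.455×10⁸ K⁴.
T = (8.455×10⁸)^(1/4).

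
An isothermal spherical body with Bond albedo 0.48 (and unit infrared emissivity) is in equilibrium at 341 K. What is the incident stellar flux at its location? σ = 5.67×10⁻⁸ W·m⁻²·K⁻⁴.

(1−a)S·πr² = σ·4πr²·T⁴ ⇒ S = 4σT⁴/(1−a).
S = 4·5.67×10⁻⁸·1.352×10¹⁰/0.520.

S ≈ 5900 W/m²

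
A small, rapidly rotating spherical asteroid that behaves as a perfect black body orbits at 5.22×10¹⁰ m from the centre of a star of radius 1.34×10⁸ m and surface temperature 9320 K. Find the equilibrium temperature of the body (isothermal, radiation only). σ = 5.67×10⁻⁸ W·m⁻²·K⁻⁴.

The star's surface emits σT_*⁴; at distance d the flux is S = σT_*⁴(R_*/d)².
S = 5.67×10⁻⁸·(9320)⁴·(1.34×10⁸/5.22×10¹⁰)² = 2819 W/m².
For an isothermal sphere T⁴ = (1−a)S/(4σ) = 1.243×10¹⁰ K⁴.

T ≈ 334 K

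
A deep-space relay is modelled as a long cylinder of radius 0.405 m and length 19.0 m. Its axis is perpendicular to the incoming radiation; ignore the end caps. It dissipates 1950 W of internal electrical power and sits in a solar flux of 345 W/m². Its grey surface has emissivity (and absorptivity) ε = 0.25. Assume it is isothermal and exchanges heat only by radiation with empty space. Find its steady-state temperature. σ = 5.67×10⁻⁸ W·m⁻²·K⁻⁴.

At steady state, absorbed solar power + internal power = radiated power.
Absorbed: α·S·A_cross = 0.25·345·15.39 = 1327 W (cross-section 2rL).
Total input = 1327 + 1950 = 3277 W.
Radiated: εσ·A_surf·T⁴ with A_surf = 2πrL = 48.35 m².
T⁴ = 3277/(0.25·5.67×10⁻⁸·48.35) = 4.782×10⁹ K⁴.

T ≈ 263 K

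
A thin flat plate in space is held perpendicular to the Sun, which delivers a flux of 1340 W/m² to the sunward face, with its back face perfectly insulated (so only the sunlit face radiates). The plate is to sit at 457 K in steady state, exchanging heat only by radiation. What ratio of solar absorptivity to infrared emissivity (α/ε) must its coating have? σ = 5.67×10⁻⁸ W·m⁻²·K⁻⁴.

Balance: αS·A = εσ·1A·T⁴ ⇒ α/ε = σT⁴/S.
α/ε = 5.67×10⁻⁸·(457)⁴/1340 = 5.67×10⁻⁸·4.362×10¹⁰/1340.

α/ε ≈ 1.85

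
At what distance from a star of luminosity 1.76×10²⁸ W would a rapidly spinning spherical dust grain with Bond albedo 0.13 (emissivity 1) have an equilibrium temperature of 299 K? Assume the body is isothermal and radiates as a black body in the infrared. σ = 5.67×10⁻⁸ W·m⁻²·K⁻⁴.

For an isothermal black-emitting sphere, (1−a)S·πr² = σ·4πr²·T⁴ ⇒ S = 4σT⁴/(1−a).
S = 4·5.67×10⁻⁸·(299)⁴/0.870 = 2084 W/m².
Flux falls as S = L/(4πd²), so d = √(L/(4πS)) = √(1.76×10²⁸/(4π·2084)).

d ≈ 8.20×10¹¹ m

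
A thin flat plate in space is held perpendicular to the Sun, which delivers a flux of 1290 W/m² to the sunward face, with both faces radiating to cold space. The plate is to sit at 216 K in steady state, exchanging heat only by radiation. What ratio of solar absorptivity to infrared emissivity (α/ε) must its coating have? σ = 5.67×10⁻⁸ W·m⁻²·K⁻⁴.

α/ε ≈ 0.191

Balance: αS·A = εσ·2A·T⁴ ⇒ α/ε = 2σT⁴/S.
α/ε = 2·5.67×10⁻⁸·(216)⁴/1290 = 2·5.67×10⁻⁸·2.177×10⁹/1290.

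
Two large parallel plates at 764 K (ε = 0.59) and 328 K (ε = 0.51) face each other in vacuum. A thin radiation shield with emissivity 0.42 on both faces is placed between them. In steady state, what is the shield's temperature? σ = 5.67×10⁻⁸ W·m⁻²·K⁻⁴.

T_s ≈ 654 K

In steady state the net flux on the hot side equals that on the cold side.
σ(T₁⁴−T_s⁴)/D₁ = σ(T_s⁴−T₂⁴)/D₂, with D₁ = 1/ε₁+1/ε_s−1 = 3.076, D₂ = 1/ε_s+1/ε₂−1 = 3.342.
Solve for T_s⁴: T_s⁴ = (D₂·T₁⁴ + D₁·T₂⁴)/(D₁+D₂) = 1.830×10¹¹ K⁴.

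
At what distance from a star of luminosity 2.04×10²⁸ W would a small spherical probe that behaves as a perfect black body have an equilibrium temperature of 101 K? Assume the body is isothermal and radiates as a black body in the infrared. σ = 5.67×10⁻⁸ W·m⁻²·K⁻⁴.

For an isothermal black-emitting sphere, (1−a)S·πr² = σ·4πr²·T⁴ ⇒ S = 4σT⁴/(1−a).
S = 4·5.67×10⁻⁸·(101)⁴/1.00 = 23.60 W/m².
Flux falls as S = L/(4πd²), so d = √(L/(4πS)) = √(2.04×10²⁸/(4π·23.60)).

d ≈ 8.29×10¹² m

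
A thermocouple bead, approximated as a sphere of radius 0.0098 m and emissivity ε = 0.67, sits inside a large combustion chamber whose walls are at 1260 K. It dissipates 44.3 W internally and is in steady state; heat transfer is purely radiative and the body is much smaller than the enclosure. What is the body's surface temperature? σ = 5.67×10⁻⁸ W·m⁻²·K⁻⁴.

For a small grey body in a large enclosure, net radiated power = εσA(T⁴ − T_w⁴).
Steady state: P = εσA(T⁴ − T_w⁴) with A = 4πr² = 0.001207 m².
T⁴ = P/(εσA) + T_w⁴ = 44.3/(0.67·5.67×10⁻⁸·0.001207) + (1260)⁴
    = 9.662×10¹¹ + 2.520×10¹² = 3.487×10¹² K⁴.

T ≈ 1370 K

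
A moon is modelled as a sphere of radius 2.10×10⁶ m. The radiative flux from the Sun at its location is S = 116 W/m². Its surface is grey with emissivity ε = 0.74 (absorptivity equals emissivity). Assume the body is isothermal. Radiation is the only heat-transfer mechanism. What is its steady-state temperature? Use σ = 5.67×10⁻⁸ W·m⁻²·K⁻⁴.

At equilibrium, absorbed power = emitted power.
Absorbing cross-section = πr² = 1.385×10¹³ m²; emitting surface = 4πr² = 5.542×10¹³ m² (ratio 4).
εS·A_cross = εσ·A_surf·T⁴  ⇒  T⁴ = S/(4σ)   (ε cancels).
T⁴ = 116/(4·5.67×10⁻⁸) = 5.115×10⁸ K⁴.
T = (5.115×10⁸)^(1/4).

T ≈ 150 K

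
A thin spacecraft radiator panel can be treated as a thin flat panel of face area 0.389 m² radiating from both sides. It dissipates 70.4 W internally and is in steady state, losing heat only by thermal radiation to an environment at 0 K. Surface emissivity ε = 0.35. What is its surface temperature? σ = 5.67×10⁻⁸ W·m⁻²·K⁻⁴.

Steady state: internal power = radiated power, P = εσA T⁴.
Radiating area A = 2·0.389 = 0.7780 m².
T⁴ = P/(εσA) = 70.4/(0.35·5.67×10⁻⁸·0.7780) = 4.560×10⁹ K⁴.
T = (4.560×10⁹)^(1/4).

T ≈ 260 K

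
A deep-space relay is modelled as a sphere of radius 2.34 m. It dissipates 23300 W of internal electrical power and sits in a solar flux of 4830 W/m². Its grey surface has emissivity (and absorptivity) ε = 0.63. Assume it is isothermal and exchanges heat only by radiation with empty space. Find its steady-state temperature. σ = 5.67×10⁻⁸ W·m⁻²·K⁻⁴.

T ≈ 419 K

At steady state, absorbed solar power + internal power = radiated power.
Absorbed: α·S·A_cross = 0.63·4830·17.20 = 52340 W (cross-section πr²).
Total input = 52340 + 23300 = 75640 W.
Radiated: εσ·A_surf·T⁴ with A_surf = 4πr² = 68.81 m².
T⁴ = 75640/(0.63·5.67×10⁻⁸·68.81) = 3.078×10¹⁰ K⁴.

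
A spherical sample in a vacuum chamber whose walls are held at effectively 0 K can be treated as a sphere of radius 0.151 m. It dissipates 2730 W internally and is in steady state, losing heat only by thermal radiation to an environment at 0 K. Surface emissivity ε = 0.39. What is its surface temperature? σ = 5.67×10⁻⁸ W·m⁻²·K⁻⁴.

T ≈ 810 K

Steady state: internal power = radiated power, P = εσA T⁴.
Radiating area A = 4πr² = 0.2865 m².
T⁴ = P/(εσA) = 2730/(0.39·5.67×10⁻⁸·0.2865) = 4.309×10¹¹ K⁴.
T = (4.309×10¹¹)^(1/4).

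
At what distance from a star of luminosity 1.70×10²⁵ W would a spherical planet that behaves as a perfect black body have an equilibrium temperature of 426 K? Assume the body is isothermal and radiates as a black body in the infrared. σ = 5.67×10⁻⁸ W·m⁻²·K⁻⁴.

d ≈ 1.35×10¹⁰ m

For an isothermal black-emitting sphere, (1−a)S·πr² = σ·4πr²·T⁴ ⇒ S = 4σT⁴/(1−a).
S = 4·5.67×10⁻⁸·(426)⁴/1.00 = 7469 W/m².
Flux falls as S = L/(4πd²), so d = √(L/(4πS)) = √(1.70×10²⁵/(4π·7469)).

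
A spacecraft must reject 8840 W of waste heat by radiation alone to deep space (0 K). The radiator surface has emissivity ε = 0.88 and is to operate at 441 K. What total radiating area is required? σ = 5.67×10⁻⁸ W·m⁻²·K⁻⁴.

P = εσA T⁴ ⇒ A = P/(εσT⁴).
T⁴ = 3.782×10¹⁰ K⁴.
A = 8840/(0.88 × 5.67×10⁻⁸ × 3.782×10¹⁰).

A ≈ 4.68 m²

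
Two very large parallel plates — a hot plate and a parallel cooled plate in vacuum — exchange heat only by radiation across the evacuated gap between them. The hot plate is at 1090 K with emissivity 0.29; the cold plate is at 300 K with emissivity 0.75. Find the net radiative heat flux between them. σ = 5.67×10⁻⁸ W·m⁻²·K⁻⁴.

For two infinite grey parallel plates, q = σ(T₁⁴ − T₂⁴)/(1/ε₁ + 1/ε₂ − 1).
T₁⁴ − T₂⁴ = 1.412×10¹² − 8.100×10⁹ = 1.403×10¹² K⁴.
1/ε₁ + 1/ε₂ − 1 = 3.448 + 1.333 − 1 = 3.782.
q = 5.67×10⁻⁸ × 1.403×10¹² / 3.782.

q ≈ 21000 W/m²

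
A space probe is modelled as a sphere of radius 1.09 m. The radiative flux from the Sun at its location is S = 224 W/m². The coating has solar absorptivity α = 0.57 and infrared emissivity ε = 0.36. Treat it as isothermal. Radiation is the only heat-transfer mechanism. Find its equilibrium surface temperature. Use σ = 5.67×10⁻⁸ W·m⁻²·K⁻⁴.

At equilibrium, absorbed power = emitted power.
Absorbing cross-section = πr² = 3.733 m²; emitting surface = 4πr² = 14.93 m² (ratio 4).
αS·A_cross = εσ·A_surf·T⁴  ⇒  T⁴ = αS/(ε·4σ).
T⁴ = 0.570·224/(0.36·4·5.67×10⁻⁸) = 1.564×10⁹ K⁴.
T = (1.564×10⁹)^(1/4).

T ≈ 199 K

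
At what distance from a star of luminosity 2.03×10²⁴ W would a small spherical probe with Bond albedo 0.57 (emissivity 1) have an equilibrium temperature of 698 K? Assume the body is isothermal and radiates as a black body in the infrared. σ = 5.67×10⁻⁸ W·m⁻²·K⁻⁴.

d ≈ 1.14×10⁹ m

For an isothermal black-emitting sphere, (1−a)S·πr² = σ·4πr²·T⁴ ⇒ S = 4σT⁴/(1−a).
S = 4·5.67×10⁻⁸·(698)⁴/0.430 = 1.252×10⁵ W/m².
Flux falls as S = L/(4πd²), so d = √(L/(4πS)) = √(2.03×10²⁴/(4π·1.252×10⁵)).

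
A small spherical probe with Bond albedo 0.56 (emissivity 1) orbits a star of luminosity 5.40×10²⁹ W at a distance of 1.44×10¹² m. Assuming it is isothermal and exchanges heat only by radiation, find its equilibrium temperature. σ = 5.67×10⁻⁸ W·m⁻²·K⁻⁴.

First find the stellar flux at distance d: S = L/(4πd²) = 5.40×10²⁹/(4π·(1.44×10¹²)²) = 20720 W/m².
For an isothermal sphere, absorbed (1−a)S·πr² = emitted σ·4πr²·T⁴, so T⁴ = (1−a)S/(4σ).
T⁴ = 0.440·20720/(4·5.67×10⁻⁸) = 4.020×10¹⁰ K⁴.

T ≈ 448 K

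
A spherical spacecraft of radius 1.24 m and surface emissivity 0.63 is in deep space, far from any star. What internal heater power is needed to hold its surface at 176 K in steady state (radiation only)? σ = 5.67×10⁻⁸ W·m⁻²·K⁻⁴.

P ≈ 662 W

P = εσ·4πr²·T⁴.
4πr² = 19.32 m²; T⁴ = 9.595×10⁸ K⁴.
P = 0.63·5.67×10⁻⁸·19.32·9.595×10⁸.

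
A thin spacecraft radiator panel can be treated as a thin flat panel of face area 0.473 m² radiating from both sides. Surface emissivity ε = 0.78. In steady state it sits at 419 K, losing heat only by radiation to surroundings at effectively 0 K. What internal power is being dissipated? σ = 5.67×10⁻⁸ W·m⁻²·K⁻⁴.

Steady state: P = εσA T⁴.
A = 2·0.473 = 0.9460 m²; T⁴ = (419)⁴ = 3.082×10¹⁰ K⁴.
P = 0.78 × 5.67×10⁻⁸ × 0.9460 × 3.082×10¹⁰.

P ≈ 1290 W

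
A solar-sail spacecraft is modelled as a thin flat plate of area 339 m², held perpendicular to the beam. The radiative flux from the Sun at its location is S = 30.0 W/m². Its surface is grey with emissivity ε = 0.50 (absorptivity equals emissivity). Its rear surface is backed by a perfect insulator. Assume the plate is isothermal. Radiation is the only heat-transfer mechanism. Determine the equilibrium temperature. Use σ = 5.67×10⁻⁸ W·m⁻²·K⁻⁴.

At equilibrium, absorbed power = emitted power.
Absorbing cross-section = A = 339.0 m²; emitting surface = A = 339.0 m² (ratio 1).
εS·A_cross = εσ·A_surf·T⁴  ⇒  T⁴ = S/(1σ)   (ε cancels).
T⁴ = 30.0/(1·5.67×10⁻⁸) = 5.291×10⁸ K⁴.
T = (5.291×10⁸)^(1/4).

T ≈ 152 K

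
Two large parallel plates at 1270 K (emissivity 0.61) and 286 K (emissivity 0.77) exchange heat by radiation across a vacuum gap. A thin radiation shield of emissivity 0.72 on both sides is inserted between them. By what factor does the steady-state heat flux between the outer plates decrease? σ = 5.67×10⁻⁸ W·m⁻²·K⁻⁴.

Without shield: q₀ = σΔ(T⁴)/(1/ε₁+1/ε₂−1) with denominator 1.938.
With shield the two gaps are in series; the resistances add: (1/ε₁+1/ε_s−1)+(1/ε_s+1/ε₂−1) = 2.028+1.688 = 3.716.
Heat-flux ratio q₀/q = 3.716/1.938.

factor ≈ 1.92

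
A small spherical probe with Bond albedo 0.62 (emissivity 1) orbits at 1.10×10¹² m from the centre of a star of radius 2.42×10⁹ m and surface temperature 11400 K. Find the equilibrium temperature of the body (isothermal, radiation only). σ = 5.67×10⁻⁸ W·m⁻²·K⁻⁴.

The star's surface emits σT_*⁴; at distance d the flux is S = σT_*⁴(R_*/d)².
S = 5.67×10⁻⁸·(11400)⁴·(2.42×10⁹/1.10×10¹²)² = 4635 W/m².
For an isothermal sphere T⁴ = (1−a)S/(4σ) = 7.766×10⁹ K⁴.

T ≈ 297 K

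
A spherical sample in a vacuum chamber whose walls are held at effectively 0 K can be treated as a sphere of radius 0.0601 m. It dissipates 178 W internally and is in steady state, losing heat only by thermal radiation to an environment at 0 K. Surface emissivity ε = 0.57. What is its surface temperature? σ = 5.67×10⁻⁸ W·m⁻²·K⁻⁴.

T ≈ 590 K

Steady state: internal power = radiated power, P = εσA T⁴.
Radiating area A = 4πr² = 0.04539 m².
T⁴ = P/(εσA) = 178/(0.57·5.67×10⁻⁸·0.04539) = 1.213×10¹¹ K⁴.
T = (1.213×10¹¹)^(1/4).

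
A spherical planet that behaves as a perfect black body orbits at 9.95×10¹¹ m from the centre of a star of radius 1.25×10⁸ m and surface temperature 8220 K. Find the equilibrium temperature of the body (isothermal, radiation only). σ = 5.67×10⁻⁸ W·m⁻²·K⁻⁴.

The star's surface emits σT_*⁴; at distance d the flux is S = σT_*⁴(R_*/d)².
S = 5.67×10⁻⁸·(8220)⁴·(1.25×10⁸/9.95×10¹¹)² = 4.085 W/m².
For an isothermal sphere T⁴ = (1−a)S/(4σ) = 1.801×10⁷ K⁴.

T ≈ 65.1 K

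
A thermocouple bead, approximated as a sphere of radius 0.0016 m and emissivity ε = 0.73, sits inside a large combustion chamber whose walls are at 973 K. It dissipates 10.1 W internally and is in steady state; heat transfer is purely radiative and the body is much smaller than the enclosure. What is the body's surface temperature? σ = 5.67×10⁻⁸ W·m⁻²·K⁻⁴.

For a small grey body in a large enclosure, net radiated power = εσA(T⁴ − T_w⁴).
Steady state: P = εσA(T⁴ − T_w⁴) with A = 4πr² = 3.217×10⁻⁵ m².
T⁴ = P/(εσA) + T_w⁴ = 10.1/(0.73·5.67×10⁻⁸·3.217×10⁻⁵) + (973)⁴
    = 7.585×10¹² + 8.963×10¹¹ = 8.481×10¹² K⁴.

T ≈ 1710 K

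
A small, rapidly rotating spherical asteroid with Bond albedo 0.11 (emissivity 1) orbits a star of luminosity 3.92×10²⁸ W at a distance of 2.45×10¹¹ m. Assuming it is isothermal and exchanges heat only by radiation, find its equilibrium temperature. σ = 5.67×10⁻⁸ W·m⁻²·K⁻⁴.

T ≈ 672 K

First find the stellar flux at distance d: S = L/(4πd²) = 3.92×10²⁸/(4π·(2.45×10¹¹)²) = 51970 W/m².
For an isothermal sphere, absorbed (1−a)S·πr² = emitted σ·4πr²·T⁴, so T⁴ = (1−a)S/(4σ).
T⁴ = 0.890·51970/(4·5.67×10⁻⁸) = 2.039×10¹¹ K⁴.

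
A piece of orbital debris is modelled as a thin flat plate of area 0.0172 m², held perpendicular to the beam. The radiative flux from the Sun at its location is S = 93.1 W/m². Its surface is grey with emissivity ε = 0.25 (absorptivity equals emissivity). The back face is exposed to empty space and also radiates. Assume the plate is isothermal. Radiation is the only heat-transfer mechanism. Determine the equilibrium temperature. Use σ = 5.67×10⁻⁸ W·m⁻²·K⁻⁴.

At equilibrium, absorbed power = emitted power.
Absorbing cross-section = A = 0.01720 m²; emitting surface = 2A = 0.03440 m² (ratio 2).
εS·A_cross = εσ·A_surf·T⁴  ⇒  T⁴ = S/(2σ)   (ε cancels).
T⁴ = 93.1/(2·5.67×10⁻⁸) = 8.210×10⁸ K⁴.
T = (8.210×10⁸)^(1/4).

T ≈ 169 K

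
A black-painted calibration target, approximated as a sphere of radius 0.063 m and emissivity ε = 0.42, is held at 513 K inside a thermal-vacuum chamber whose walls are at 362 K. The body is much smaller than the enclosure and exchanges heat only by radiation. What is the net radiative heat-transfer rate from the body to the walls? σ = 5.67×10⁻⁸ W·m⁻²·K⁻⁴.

P_net ≈ 61.9 W

For a small grey body in a large enclosure: P_net = εσA(T_body⁴ − T_wall⁴).
A = 4πr² = 0.04988 m²; T_body⁴ − T_wall⁴ = 6.926×10¹⁰ − 1.717×10¹⁰ = 5.209×10¹⁰ K⁴.
|P_net| = 0.42·5.67×10⁻⁸·0.04988·5.209×10¹⁰.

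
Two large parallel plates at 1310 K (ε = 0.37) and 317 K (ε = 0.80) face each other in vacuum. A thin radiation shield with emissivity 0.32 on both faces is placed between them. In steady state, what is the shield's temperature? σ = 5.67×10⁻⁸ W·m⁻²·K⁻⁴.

In steady state the net flux on the hot side equals that on the cold side.
σ(T₁⁴−T_s⁴)/D₁ = σ(T_s⁴−T₂⁴)/D₂, with D₁ = 1/ε₁+1/ε_s−1 = 4.828, D₂ = 1/ε_s+1/ε₂−1 = 3.375.
Solve for T_s⁴: T_s⁴ = (D₂·T₁⁴ + D₁·T₂⁴)/(D₁+D₂) = 1.218×10¹² K⁴.

T_s ≈ 1050 K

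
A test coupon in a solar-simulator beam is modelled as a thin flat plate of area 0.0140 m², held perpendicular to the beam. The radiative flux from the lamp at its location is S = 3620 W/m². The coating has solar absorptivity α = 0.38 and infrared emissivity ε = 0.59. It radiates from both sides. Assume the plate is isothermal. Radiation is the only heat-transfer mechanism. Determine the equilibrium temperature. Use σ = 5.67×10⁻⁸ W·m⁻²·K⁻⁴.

T ≈ 379 K

At equilibrium, absorbed power = emitted power.
Absorbing cross-section = A = 0.01400 m²; emitting surface = 2A = 0.02800 m² (ratio 2).
αS·A_cross = εσ·A_surf·T⁴  ⇒  T⁴ = αS/(ε·2σ).
T⁴ = 0.380·3620/(0.59·2·5.67×10⁻⁸) = 2.056×10¹⁰ K⁴.
T = (2.056×10¹⁰)^(1/4).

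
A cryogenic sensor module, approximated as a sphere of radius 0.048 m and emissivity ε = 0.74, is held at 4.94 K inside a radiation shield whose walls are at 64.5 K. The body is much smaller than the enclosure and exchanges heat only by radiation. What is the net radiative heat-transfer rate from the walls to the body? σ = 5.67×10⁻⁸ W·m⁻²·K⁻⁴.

For a small grey body in a large enclosure: P_net = εσA(T_body⁴ − T_wall⁴).
A = 4πr² = 0.02895 m²; T_body⁴ − T_wall⁴ = 595.5 − 1.731×10⁷ = -1.731×10⁷ K⁴.
|P_net| = 0.74·5.67×10⁻⁸·0.02895·1.731×10⁷.

P_net ≈ 0.0210 W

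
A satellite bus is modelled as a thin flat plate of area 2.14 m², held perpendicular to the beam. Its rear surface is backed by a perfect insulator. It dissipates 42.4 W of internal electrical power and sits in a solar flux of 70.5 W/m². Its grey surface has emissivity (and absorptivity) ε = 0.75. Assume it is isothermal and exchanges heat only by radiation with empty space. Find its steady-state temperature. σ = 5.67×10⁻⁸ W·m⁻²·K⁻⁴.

At steady state, absorbed solar power + internal power = radiated power.
Absorbed: α·S·A_cross = 0.75·70.5·2.140 = 113.2 W (cross-section A).
Total input = 113.2 + 42.4 = 155.6 W.
Radiated: εσ·A_surf·T⁴ with A_surf = A = 2.140 m².
T⁴ = 155.6/(0.75·5.67×10⁻⁸·2.140) = 1.709×10⁹ K⁴.

T ≈ 203 K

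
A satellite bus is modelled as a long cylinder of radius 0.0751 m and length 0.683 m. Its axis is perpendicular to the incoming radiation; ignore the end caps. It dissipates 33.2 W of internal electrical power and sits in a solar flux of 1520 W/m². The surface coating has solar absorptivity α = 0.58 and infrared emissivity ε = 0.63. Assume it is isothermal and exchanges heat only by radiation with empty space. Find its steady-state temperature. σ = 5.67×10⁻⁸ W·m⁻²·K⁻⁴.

T ≈ 322 K

At steady state, absorbed solar power + internal power = radiated power.
Absorbed: α·S·A_cross = 0.58·1520·0.1026 = 90.44 W (cross-section 2rL).
Total input = 90.44 + 33.2 = 123.6 W.
Radiated: εσ·A_surf·T⁴ with A_surf = 2πrL = 0.3223 m².
T⁴ = 123.6/(0.63·5.67×10⁻⁸·0.3223) = 1.074×10¹⁰ K⁴.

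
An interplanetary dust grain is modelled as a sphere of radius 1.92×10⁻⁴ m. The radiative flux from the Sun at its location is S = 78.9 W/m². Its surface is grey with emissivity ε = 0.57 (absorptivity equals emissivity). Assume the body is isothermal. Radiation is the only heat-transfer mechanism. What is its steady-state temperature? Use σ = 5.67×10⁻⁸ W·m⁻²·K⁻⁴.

At equilibrium, absorbed power = emitted power.
Absorbing cross-section = πr² = 1.158×10⁻⁷ m²; emitting surface = 4πr² = 4.632×10⁻⁷ m² (ratio 4).
εS·A_cross = εσ·A_surf·T⁴  ⇒  T⁴ = S/(4σ)   (ε cancels).
T⁴ = 78.9/(4·5.67×10⁻⁸) = 3.479×10⁸ K⁴.
T = (3.479×10⁸)^(1/4).

T ≈ 137 K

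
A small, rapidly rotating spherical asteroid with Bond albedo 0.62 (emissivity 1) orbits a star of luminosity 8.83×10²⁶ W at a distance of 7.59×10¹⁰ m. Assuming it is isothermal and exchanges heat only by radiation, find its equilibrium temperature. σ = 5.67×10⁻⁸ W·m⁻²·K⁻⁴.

T ≈ 378 K

First find the stellar flux at distance d: S = L/(4πd²) = 8.83×10²⁶/(4π·(7.59×10¹⁰)²) = 12200 W/m².
For an isothermal sphere, absorbed (1−a)S·πr² = emitted σ·4πr²·T⁴, so T⁴ = (1−a)S/(4σ).
T⁴ = 0.380·12200/(4·5.67×10⁻⁸) = 2.044×10¹⁰ K⁴.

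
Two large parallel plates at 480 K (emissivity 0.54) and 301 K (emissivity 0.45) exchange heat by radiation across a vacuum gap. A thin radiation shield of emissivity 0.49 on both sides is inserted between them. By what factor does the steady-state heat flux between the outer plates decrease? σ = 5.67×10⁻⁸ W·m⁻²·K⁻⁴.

Without shield: q₀ = σΔ(T⁴)/(1/ε₁+1/ε₂−1) with denominator 3.074.
With shield the two gaps are in series; the resistances add: (1/ε₁+1/ε_s−1)+(1/ε_s+1/ε₂−1) = 2.893+3.263 = 6.156.
Heat-flux ratio q₀/q = 6.156/3.074.

factor ≈ 2.00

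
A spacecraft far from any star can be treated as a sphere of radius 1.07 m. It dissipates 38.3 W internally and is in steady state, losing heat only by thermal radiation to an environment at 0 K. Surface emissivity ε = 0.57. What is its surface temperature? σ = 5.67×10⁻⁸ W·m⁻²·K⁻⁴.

Steady state: internal power = radiated power, P = εσA T⁴.
Radiating area A = 4πr² = 14.39 m².
T⁴ = P/(εσA) = 38.3/(0.57·5.67×10⁻⁸·14.39) = 8.237×10⁷ K⁴.
T = (8.237×10⁷)^(1/4).

T ≈ 95.3 K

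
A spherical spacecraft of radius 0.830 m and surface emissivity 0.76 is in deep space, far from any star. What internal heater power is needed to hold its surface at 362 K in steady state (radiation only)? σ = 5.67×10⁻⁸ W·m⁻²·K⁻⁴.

P = εσ·4πr²·T⁴.
4πr² = 8.657 m²; T⁴ = 1.717×10¹⁰ K⁴.
P = 0.76·5.67×10⁻⁸·8.657·1.717×10¹⁰.

P ≈ 6410 W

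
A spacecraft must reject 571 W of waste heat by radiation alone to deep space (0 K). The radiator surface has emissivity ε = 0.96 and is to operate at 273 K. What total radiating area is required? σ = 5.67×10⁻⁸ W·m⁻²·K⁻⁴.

A ≈ 1.89 m²

P = εσA T⁴ ⇒ A = P/(εσT⁴).
T⁴ = 5.555×10⁹ K⁴.
A = 571/(0.96 × 5.67×10⁻⁸ × 5.555×10⁹).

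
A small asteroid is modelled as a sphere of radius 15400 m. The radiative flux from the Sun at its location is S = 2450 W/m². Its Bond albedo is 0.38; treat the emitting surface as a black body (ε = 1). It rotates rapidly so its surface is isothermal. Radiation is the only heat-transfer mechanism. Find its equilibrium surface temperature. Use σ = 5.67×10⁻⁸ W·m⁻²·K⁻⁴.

T ≈ 286 K

At equilibrium, absorbed power = emitted power.
Absorbing cross-section = πr² = 7.451×10⁸ m²; emitting surface = 4πr² = 2.980×10⁹ m² (ratio 4).
(1−a)S·A_cross = εσ·A_surf·T⁴  ⇒  T⁴ = (1−a)S/(4σ).
T⁴ = 0.620·2450/(4·5.67×10⁻⁸) = 6.698×10⁹ K⁴.
T = (6.698×10⁹)^(1/4).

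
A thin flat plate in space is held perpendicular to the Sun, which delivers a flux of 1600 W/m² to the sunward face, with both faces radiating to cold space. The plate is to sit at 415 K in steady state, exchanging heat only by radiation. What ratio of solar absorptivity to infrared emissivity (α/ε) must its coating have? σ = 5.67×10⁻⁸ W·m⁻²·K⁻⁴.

α/ε ≈ 2.10

Balance: αS·A = εσ·2A·T⁴ ⇒ α/ε = 2σT⁴/S.
α/ε = 2·5.67×10⁻⁸·(415)⁴/1600 = 2·5.67×10⁻⁸·2.966×10¹⁰/1600.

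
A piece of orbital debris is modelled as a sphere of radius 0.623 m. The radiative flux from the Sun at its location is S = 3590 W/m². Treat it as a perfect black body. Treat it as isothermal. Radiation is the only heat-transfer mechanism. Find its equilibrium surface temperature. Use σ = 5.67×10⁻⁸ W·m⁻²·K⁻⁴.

T ≈ 355 K

At equilibrium, absorbed power = emitted power.
Absorbing cross-section = πr² = 1.219 m²; emitting surface = 4πr² = 4.877 m² (ratio 4).
S·A_cross = εσ·A_surf·T⁴  ⇒  T⁴ = S/(4σ).
T⁴ = 1.00·3590/(4·5.67×10⁻⁸) = 1.583×10¹⁰ K⁴.
T = (1.583×10¹⁰)^(1/4).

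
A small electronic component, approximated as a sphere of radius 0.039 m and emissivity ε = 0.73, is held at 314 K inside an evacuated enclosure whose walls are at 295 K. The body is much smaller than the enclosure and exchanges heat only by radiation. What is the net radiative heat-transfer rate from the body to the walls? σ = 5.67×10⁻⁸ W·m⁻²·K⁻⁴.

For a small grey body in a large enclosure: P_net = εσA(T_body⁴ − T_wall⁴).
A = 4πr² = 0.01911 m²; T_body⁴ − T_wall⁴ = 9.721×10⁹ − 7.573×10⁹ = 2.148×10⁹ K⁴.
|P_net| = 0.73·5.67×10⁻⁸·0.01911·2.148×10⁹.

P_net ≈ 1.70 W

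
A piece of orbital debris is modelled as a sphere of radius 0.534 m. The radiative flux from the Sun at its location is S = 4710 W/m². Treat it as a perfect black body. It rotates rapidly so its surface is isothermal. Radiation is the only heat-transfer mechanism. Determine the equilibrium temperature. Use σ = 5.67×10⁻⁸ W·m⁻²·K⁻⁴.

T ≈ 380 K

At equilibrium, absorbed power = emitted power.
Absorbing cross-section = πr² = 0.8958 m²; emitting surface = 4πr² = 3.583 m² (ratio 4).
S·A_cross = εσ·A_surf·T⁴  ⇒  T⁴ = S/(4σ).
T⁴ = 1.00·4710/(4·5.67×10⁻⁸) = 2.077×10¹⁰ K⁴.
T = (2.077×10¹⁰)^(1/4).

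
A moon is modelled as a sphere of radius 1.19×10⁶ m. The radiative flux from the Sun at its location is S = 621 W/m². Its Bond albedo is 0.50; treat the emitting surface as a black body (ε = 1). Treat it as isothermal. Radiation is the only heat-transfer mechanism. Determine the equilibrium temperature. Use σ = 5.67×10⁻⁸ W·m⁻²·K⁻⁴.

T ≈ 192 K

At equilibrium, absorbed power = emitted power.
Absorbing cross-section = πr² = 4.449×10¹² m²; emitting surface = 4πr² = 1.780×10¹³ m² (ratio 4).
(1−a)S·A_cross = εσ·A_surf·T⁴  ⇒  T⁴ = (1−a)S/(4σ).
T⁴ = 0.500·621/(4·5.67×10⁻⁸) = 1.369×10⁹ K⁴.
T = (1.369×10⁹)^(1/4).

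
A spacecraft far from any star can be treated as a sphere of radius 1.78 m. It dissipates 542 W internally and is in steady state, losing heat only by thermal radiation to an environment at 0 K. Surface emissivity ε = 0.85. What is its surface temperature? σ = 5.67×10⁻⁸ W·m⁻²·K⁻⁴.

Steady state: internal power = radiated power, P = εσA T⁴.
Radiating area A = 4πr² = 39.82 m².
T⁴ = P/(εσA) = 542/(0.85·5.67×10⁻⁸·39.82) = 2.825×10⁸ K⁴.
T = (2.825×10⁸)^(1/4).

T ≈ 130 K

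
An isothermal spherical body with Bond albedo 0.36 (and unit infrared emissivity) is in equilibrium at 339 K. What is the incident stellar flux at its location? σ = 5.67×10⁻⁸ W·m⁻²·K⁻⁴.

S ≈ 4680 W/m²

(1−a)S·πr² = σ·4πr²·T⁴ ⇒ S = 4σT⁴/(1−a).
S = 4·5.67×10⁻⁸·1.321×10¹⁰/0.640.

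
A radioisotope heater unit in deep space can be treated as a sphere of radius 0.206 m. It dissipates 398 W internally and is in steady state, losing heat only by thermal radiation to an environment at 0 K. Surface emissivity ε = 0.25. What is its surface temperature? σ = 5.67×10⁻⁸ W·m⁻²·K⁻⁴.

Steady state: internal power = radiated power, P = εσA T⁴.
Radiating area A = 4πr² = 0.5333 m².
T⁴ = P/(εσA) = 398/(0.25·5.67×10⁻⁸·0.5333) = 5.265×10¹⁰ K⁴.
T = (5.265×10¹⁰)^(1/4).

T ≈ 479 K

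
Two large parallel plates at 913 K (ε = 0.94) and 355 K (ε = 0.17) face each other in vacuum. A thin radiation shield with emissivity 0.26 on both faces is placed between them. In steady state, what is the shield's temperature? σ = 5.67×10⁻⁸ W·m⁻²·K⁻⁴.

T_s ≈ 834 K

In steady state the net flux on the hot side equals that on the cold side.
σ(T₁⁴−T_s⁴)/D₁ = σ(T_s⁴−T₂⁴)/D₂, with D₁ = 1/ε₁+1/ε_s−1 = 3.910, D₂ = 1/ε_s+1/ε₂−1 = 8.729.
Solve for T_s⁴: T_s⁴ = (D₂·T₁⁴ + D₁·T₂⁴)/(D₁+D₂) = 4.848×10¹¹ K⁴.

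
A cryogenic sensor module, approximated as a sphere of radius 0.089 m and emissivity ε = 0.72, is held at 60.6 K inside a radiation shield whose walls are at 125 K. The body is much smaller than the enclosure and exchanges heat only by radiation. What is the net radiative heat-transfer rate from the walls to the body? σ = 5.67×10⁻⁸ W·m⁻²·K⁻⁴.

P_net ≈ 0.937 W

For a small grey body in a large enclosure: P_net = εσA(T_body⁴ − T_wall⁴).
A = 4πr² = 0.09954 m²; T_body⁴ − T_wall⁴ = 1.349×10⁷ − 2.441×10⁸ = -2.307×10⁸ K⁴.
|P_net| = 0.72·5.67×10⁻⁸·0.09954·2.307×10⁸.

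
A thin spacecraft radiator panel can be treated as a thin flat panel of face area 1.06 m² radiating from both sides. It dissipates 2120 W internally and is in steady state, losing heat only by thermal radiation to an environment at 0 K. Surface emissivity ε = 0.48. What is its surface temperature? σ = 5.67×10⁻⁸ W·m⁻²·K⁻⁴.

Steady state: internal power = radiated power, P = εσA T⁴.
Radiating area A = 2·1.06 = 2.120 m².
T⁴ = P/(εσA) = 2120/(0.48·5.67×10⁻⁸·2.120) = 3.674×10¹⁰ K⁴.
T = (3.674×10¹⁰)^(1/4).

T ≈ 438 K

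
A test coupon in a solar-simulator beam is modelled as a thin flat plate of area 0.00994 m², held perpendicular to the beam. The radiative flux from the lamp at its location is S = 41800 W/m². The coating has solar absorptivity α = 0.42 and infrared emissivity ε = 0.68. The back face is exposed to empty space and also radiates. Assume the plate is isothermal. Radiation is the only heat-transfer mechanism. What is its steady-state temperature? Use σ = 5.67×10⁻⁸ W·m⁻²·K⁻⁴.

At equilibrium, absorbed power = emitted power.
Absorbing cross-section = A = 0.009940 m²; emitting surface = 2A = 0.01988 m² (ratio 2).
αS·A_cross = εσ·A_surf·T⁴  ⇒  T⁴ = αS/(ε·2σ).
T⁴ = 0.420·41800/(0.68·2·5.67×10⁻⁸) = 2.277×10¹¹ K⁴.
T = (2.277×10¹¹)^(1/4).

T ≈ 691 K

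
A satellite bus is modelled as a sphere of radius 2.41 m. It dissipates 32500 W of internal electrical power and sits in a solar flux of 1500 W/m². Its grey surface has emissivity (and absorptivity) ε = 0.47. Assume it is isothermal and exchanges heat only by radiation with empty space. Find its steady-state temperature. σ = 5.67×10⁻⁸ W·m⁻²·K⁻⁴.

T ≈ 391 K

At steady state, absorbed solar power + internal power = radiated power.
Absorbed: α·S·A_cross = 0.47·1500·18.25 = 12860 W (cross-section πr²).
Total input = 12860 + 32500 = 45360 W.
Radiated: εσ·A_surf·T⁴ with A_surf = 4πr² = 72.99 m².
T⁴ = 45360/(0.47·5.67×10⁻⁸·72.99) = 2.332×10¹⁰ K⁴.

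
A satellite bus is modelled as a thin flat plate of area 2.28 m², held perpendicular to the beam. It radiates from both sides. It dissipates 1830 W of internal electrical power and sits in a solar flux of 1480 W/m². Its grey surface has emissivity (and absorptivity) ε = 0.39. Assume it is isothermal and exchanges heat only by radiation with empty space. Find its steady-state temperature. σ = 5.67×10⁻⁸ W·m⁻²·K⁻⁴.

At steady state, absorbed solar power + internal power = radiated power.
Absorbed: α·S·A_cross = 0.39·1480·2.280 = 1316 W (cross-section A).
Total input = 1316 + 1830 = 3146 W.
Radiated: εσ·A_surf·T⁴ with A_surf = 2A = 4.560 m².
T⁴ = 3146/(0.39·5.67×10⁻⁸·4.560) = 3.120×10¹⁰ K⁴.

T ≈ 420 K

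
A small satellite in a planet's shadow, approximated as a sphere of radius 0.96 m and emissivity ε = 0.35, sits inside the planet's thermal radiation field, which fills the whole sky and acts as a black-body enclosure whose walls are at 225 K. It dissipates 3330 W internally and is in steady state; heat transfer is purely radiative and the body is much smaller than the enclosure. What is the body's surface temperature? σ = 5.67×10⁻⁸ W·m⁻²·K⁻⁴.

T ≈ 361 K

For a small grey body in a large enclosure, net radiated power = εσA(T⁴ − T_w⁴).
Steady state: P = εσA(T⁴ − T_w⁴) with A = 4πr² = 11.58 m².
T⁴ = P/(εσA) + T_w⁴ = 3330/(0.35·5.67×10⁻⁸·11.58) + (225)⁴
    = 1.449×10¹⁰ + 2.563×10⁹ = 1.705×10¹⁰ K⁴.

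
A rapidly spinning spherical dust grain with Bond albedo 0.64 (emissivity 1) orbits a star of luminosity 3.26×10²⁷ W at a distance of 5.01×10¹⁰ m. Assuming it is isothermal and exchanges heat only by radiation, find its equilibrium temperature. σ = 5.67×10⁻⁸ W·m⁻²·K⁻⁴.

T ≈ 636 K

First find the stellar flux at distance d: S = L/(4πd²) = 3.26×10²⁷/(4π·(5.01×10¹⁰)²) = 1.034×10⁵ W/m².
For an isothermal sphere, absorbed (1−a)S·πr² = emitted σ·4πr²·T⁴, so T⁴ = (1−a)S/(4σ).
T⁴ = 0.360·1.034×10⁵/(4·5.67×10⁻⁸) = 1.641×10¹¹ K⁴.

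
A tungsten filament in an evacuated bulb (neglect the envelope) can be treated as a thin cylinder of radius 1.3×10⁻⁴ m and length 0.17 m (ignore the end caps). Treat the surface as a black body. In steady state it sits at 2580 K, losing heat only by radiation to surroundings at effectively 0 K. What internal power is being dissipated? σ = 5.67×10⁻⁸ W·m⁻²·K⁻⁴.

P ≈ 349 W

Steady state: P = εσA T⁴.
A = 2πrL = 1.389×10⁻⁴ m²; T⁴ = (2580)⁴ = 4.431×10¹³ K⁴.
P = 1.0 × 5.67×10⁻⁸ × 1.389×10⁻⁴ × 4.431×10¹³.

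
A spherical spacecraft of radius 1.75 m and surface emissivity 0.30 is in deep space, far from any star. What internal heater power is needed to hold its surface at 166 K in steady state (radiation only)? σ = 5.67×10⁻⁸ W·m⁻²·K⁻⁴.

P ≈ 497 W

P = εσ·4πr²·T⁴.
4πr² = 38.48 m²; T⁴ = 7.593×10⁸ K⁴.
P = 0.30·5.67×10⁻⁸·38.48·7.593×10⁸.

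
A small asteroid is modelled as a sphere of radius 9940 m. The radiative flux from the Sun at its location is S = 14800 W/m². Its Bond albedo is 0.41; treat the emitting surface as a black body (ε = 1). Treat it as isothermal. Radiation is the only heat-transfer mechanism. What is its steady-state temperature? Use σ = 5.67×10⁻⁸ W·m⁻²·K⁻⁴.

T ≈ 443 K

At equilibrium, absorbed power = emitted power.
Absorbing cross-section = πr² = 3.104×10⁸ m²; emitting surface = 4πr² = 1.242×10⁹ m² (ratio 4).
(1−a)S·A_cross = εσ·A_surf·T⁴  ⇒  T⁴ = (1−a)S/(4σ).
T⁴ = 0.590·14800/(4·5.67×10⁻⁸) = 3.850×10¹⁰ K⁴.
T = (3.850×10¹⁰)^(1/4).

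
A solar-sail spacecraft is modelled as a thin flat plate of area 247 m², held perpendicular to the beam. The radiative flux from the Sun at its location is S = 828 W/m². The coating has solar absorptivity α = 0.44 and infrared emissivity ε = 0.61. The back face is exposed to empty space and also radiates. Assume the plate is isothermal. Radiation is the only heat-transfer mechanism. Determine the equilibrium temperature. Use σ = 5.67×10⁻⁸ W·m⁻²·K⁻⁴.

T ≈ 269 K

At equilibrium, absorbed power = emitted power.
Absorbing cross-section = A = 247.0 m²; emitting surface = 2A = 494.0 m² (ratio 2).
αS·A_cross = εσ·A_surf·T⁴  ⇒  T⁴ = αS/(ε·2σ).
T⁴ = 0.440·828/(0.61·2·5.67×10⁻⁸) = 5.267×10⁹ K⁴.
T = (5.267×10⁹)^(1/4).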